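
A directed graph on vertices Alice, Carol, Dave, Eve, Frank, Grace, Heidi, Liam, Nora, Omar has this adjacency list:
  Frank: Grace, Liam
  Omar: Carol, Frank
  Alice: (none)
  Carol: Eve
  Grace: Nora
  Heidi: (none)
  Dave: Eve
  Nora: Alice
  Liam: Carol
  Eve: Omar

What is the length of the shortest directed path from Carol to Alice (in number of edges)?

6

Distance 0: Carol.
Distance 1: Eve.
Distance 2: Omar.
Distance 3: Frank.
Distance 4: Grace, Liam.
Distance 5: Nora.
Distance 6: Alice — contains Alice.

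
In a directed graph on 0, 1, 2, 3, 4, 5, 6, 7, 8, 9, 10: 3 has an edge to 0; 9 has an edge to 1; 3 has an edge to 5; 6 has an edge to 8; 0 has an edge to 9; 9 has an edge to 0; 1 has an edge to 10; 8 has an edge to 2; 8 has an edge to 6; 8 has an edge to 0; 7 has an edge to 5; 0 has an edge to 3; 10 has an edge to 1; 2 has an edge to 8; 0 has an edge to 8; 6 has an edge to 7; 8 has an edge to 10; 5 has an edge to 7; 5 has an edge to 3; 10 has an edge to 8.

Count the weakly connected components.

2

From 0: component {0, 1, 2, 3, 5, 6, 7, 8, 9, 10}.
From 4: component {4}.
That's 2 components.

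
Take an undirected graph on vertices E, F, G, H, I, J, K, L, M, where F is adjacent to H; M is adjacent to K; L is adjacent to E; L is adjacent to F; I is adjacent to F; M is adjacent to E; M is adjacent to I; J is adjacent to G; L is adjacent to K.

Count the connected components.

2

From E: component {E, F, H, I, K, L, M}.
From G: component {G, J}.
That's 2 components.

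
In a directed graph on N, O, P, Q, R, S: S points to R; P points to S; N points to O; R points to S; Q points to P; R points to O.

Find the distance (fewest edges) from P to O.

Distance 0: P.
Distance 1: S.
Distance 2: R.
Distance 3: O — contains O.

3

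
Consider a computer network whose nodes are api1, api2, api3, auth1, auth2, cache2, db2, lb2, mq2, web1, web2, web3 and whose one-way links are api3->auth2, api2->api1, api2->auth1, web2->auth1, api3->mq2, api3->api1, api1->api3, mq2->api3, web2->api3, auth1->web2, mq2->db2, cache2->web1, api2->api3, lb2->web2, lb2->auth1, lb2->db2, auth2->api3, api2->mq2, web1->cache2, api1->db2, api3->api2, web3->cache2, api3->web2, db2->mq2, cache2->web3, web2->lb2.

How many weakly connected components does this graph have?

2

From api1: component {api1, api2, api3, auth1, auth2, db2, lb2, mq2, web2}.
From cache2: component {cache2, web1, web3}.
That's 2 components.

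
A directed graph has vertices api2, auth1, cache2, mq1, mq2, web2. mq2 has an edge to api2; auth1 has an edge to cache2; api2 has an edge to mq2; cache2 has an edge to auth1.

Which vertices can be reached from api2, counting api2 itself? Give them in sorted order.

Start at api2.
Its neighbours: mq2.
Nothing further is reachable.

api2, mq2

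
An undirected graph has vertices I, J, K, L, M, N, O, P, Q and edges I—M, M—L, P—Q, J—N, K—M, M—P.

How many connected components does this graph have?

From I: component {I, K, L, M, P, Q}.
From J: component {J, N}.
From O: component {O}.
That's 3 components.

3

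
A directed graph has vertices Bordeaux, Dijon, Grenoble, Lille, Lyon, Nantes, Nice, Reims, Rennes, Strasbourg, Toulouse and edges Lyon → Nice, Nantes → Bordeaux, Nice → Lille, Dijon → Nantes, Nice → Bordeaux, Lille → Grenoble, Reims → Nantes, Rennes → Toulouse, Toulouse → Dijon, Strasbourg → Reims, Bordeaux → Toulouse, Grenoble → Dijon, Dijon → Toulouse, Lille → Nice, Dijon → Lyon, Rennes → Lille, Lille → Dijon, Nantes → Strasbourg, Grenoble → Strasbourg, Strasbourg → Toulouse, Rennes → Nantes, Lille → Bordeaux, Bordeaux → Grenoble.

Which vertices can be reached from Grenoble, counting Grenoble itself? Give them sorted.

Bordeaux, Dijon, Grenoble, Lille, Lyon, Nantes, Nice, Reims, Strasbourg, Toulouse

Start at Grenoble.
Its neighbours: Dijon, Strasbourg.
Then their neighbours: Lyon, Nantes, Reims, Toulouse.
Then next layer: Bordeaux, Nice.
Then next layer: Lille.
Nothing further is reachable.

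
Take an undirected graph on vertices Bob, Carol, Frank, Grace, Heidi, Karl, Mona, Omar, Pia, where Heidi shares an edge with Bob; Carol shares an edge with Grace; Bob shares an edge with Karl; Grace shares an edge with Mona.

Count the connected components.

5

From Bob: component {Bob, Heidi, Karl}.
From Carol: component {Carol, Grace, Mona}.
From Frank: component {Frank}.
From Omar: component {Omar}.
From Pia: component {Pia}.
That's 5 components.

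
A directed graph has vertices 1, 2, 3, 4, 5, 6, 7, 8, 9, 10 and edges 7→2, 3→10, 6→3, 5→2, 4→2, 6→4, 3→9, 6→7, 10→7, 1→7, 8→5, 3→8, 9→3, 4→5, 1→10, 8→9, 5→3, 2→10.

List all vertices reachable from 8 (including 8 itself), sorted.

Start at 8.
Its neighbours: 5, 9.
Then their neighbours: 2, 3.
Then next layer: 10.
Then next layer: 7.
Nothing further is reachable.

2, 3, 5, 7, 8, 9, 10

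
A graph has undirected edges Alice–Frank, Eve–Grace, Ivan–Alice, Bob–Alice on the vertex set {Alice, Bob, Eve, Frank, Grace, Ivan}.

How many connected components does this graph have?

2

From Alice: component {Alice, Bob, Frank, Ivan}.
From Eve: component {Eve, Grace}.
That's 2 components.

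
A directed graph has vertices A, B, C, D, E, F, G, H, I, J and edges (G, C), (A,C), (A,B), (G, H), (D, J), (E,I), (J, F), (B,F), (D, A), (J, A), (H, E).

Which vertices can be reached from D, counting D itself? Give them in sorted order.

Start at D.
Its neighbours: A, J.
Then their neighbours: B, C, F.
Nothing further is reachable.

A, B, C, D, F, J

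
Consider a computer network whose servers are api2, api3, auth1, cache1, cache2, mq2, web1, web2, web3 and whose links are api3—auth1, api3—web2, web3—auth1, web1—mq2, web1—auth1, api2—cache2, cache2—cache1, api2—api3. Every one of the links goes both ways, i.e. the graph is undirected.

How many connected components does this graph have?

1

From api2: component {api2, api3, auth1, cache1, cache2, mq2, web1, web2, web3}.
That's 1 component.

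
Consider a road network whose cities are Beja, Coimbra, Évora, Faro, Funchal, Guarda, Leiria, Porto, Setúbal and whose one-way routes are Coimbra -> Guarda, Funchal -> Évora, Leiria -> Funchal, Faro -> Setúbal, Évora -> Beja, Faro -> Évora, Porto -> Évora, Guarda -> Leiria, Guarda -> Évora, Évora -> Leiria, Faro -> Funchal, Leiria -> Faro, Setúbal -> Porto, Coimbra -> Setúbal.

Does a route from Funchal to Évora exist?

Explore from Funchal.
Distance 1: reach Évora.
Found Évora.

Yes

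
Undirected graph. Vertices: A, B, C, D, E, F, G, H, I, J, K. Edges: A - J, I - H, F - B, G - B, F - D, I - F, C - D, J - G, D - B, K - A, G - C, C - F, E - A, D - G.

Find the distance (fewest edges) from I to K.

6

Distance 0: I.
Distance 1: F, H.
Distance 2: B, C, D.
Distance 3: G.
Distance 4: J.
Distance 5: A.
Distance 6: E, K — contains K.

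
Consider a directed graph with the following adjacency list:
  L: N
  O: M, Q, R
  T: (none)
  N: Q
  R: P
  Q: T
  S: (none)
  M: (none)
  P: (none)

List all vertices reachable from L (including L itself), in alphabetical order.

L, N, Q, T

Start at L.
Its neighbours: N.
Then their neighbours: Q.
Then next layer: T.
Nothing further is reachable.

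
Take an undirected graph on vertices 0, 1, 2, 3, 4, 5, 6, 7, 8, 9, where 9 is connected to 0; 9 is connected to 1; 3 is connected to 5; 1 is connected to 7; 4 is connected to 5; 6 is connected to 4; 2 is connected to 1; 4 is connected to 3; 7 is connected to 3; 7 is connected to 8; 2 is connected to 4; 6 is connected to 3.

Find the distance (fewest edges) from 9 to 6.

Distance 0: 9.
Distance 1: 0, 1.
Distance 2: 2, 7.
Distance 3: 3, 4, 8.
Distance 4: 5, 6 — contains 6.

4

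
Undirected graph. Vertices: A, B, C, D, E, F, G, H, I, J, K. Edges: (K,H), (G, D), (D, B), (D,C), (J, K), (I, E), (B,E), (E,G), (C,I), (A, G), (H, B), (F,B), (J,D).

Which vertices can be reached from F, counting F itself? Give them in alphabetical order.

Start at F.
Its neighbours: B.
Then their neighbours: D, E, H.
Then next layer: C, G, I, J, K.
Then next layer: A.
Every vertex is now reached.

A, B, C, D, E, F, G, H, I, J, K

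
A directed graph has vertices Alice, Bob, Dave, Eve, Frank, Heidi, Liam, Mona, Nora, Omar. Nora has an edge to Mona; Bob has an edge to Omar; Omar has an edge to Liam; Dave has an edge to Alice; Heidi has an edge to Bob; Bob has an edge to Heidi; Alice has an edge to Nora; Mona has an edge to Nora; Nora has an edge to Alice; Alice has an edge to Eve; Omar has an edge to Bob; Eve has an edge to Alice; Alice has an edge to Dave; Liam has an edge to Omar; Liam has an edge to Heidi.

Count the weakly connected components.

3

From Alice: component {Alice, Dave, Eve, Mona, Nora}.
From Bob: component {Bob, Heidi, Liam, Omar}.
From Frank: component {Frank}.
That's 3 components.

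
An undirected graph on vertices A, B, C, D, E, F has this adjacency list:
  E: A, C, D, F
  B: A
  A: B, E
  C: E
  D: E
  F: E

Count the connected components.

1

From A: component {A, B, C, D, E, F}.
That's 1 component.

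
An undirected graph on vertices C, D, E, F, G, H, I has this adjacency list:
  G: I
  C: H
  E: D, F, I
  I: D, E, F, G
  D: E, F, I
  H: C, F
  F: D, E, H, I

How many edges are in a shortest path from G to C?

Distance 0: G.
Distance 1: I.
Distance 2: D, E, F.
Distance 3: H.
Distance 4: C — contains C.

4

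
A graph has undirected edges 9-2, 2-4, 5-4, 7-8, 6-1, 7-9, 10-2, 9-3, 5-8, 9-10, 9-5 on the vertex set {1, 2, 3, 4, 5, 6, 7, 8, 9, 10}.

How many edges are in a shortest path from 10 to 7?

2

Distance 0: 10.
Distance 1: 2, 9.
Distance 2: 3, 4, 5, 7 — contains 7.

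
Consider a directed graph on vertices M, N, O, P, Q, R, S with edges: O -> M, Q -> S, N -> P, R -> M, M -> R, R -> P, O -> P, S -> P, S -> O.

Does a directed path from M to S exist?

No

Explore from M.
Distance 1: reach R.
Distance 2: reach P.
The search from M is exhausted; no directed path reaches S.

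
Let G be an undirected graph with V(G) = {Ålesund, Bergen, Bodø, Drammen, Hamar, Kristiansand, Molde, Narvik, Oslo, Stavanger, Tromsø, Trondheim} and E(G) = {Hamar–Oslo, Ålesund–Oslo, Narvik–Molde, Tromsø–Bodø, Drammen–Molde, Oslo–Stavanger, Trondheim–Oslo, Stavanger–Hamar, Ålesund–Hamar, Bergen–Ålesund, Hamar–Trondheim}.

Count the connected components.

From Ålesund: component {Ålesund, Bergen, Hamar, Oslo, Stavanger, Trondheim}.
From Bodø: component {Bodø, Tromsø}.
From Drammen: component {Drammen, Molde, Narvik}.
From Kristiansand: component {Kristiansand}.
That's 4 components.

4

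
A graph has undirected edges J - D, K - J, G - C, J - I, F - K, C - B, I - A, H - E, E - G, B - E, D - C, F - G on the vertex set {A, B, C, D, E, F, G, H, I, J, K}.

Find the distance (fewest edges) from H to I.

6

Distance 0: H.
Distance 1: E.
Distance 2: B, G.
Distance 3: C, F.
Distance 4: D, K.
Distance 5: J.
Distance 6: I — contains I.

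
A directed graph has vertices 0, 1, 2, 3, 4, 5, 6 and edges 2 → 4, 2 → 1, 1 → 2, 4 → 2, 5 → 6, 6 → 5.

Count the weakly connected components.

From 0: component {0}.
From 1: component {1, 2, 4}.
From 3: component {3}.
From 5: component {5, 6}.
That's 4 components.

4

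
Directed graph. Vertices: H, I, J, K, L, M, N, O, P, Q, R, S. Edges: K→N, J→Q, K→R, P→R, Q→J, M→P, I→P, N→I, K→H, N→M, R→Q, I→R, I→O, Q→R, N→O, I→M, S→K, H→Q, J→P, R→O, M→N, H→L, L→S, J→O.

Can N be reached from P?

Explore from P.
Distance 1: reach R.
Distance 2: reach O, Q.
Distance 3: reach J.
The search from P is exhausted; no directed path reaches N.

No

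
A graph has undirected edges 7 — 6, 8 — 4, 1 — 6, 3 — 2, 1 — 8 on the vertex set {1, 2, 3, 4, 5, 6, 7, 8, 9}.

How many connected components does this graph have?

From 1: component {1, 4, 6, 7, 8}.
From 2: component {2, 3}.
From 5: component {5}.
From 9: component {9}.
That's 4 components.

4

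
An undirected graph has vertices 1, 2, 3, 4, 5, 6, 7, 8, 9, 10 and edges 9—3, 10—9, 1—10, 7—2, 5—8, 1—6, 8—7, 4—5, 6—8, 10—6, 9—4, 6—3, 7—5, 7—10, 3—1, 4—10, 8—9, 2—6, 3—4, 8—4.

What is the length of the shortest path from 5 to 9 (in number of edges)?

Distance 0: 5.
Distance 1: 4, 7, 8.
Distance 2: 2, 3, 6, 9, 10 — contains 9.

2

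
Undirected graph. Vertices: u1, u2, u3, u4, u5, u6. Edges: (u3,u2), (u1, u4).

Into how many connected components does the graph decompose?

From u1: component {u1, u4}.
From u2: component {u2, u3}.
From u5: component {u5}.
From u6: component {u6}.
That's 4 components.

4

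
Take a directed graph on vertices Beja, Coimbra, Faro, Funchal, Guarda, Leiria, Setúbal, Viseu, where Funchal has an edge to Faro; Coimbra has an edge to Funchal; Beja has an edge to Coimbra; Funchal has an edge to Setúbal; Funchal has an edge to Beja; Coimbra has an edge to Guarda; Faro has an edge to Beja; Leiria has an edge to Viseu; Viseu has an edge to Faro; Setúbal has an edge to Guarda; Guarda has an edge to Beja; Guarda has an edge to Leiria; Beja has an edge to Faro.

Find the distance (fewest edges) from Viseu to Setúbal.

5

Distance 0: Viseu.
Distance 1: Faro.
Distance 2: Beja.
Distance 3: Coimbra.
Distance 4: Funchal, Guarda.
Distance 5: Leiria, Setúbal — contains Setúbal.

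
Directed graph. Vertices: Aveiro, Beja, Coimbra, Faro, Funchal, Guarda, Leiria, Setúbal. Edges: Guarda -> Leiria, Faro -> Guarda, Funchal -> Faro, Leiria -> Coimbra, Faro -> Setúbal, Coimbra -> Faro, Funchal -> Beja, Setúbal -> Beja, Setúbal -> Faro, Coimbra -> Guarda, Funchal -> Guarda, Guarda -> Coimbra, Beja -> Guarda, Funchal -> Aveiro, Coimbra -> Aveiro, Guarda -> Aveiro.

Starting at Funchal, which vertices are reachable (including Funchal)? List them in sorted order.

Start at Funchal.
Its neighbours: Aveiro, Beja, Faro, Guarda.
Then their neighbours: Coimbra, Leiria, Setúbal.
Every vertex is now reached.

Aveiro, Beja, Coimbra, Faro, Funchal, Guarda, Leiria, Setúbal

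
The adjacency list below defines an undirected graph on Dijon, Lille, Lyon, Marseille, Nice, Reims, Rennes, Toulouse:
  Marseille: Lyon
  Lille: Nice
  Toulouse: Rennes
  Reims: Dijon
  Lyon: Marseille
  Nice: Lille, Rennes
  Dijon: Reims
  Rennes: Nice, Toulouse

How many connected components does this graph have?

3

From Dijon: component {Dijon, Reims}.
From Lille: component {Lille, Nice, Rennes, Toulouse}.
From Lyon: component {Lyon, Marseille}.
That's 3 components.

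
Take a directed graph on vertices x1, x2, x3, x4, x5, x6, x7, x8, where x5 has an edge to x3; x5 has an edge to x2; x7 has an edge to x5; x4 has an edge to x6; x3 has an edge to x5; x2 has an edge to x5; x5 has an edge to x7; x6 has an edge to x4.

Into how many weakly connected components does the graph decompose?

4

From x1: component {x1}.
From x2: component {x2, x3, x5, x7}.
From x4: component {x4, x6}.
From x8: component {x8}.
That's 4 components.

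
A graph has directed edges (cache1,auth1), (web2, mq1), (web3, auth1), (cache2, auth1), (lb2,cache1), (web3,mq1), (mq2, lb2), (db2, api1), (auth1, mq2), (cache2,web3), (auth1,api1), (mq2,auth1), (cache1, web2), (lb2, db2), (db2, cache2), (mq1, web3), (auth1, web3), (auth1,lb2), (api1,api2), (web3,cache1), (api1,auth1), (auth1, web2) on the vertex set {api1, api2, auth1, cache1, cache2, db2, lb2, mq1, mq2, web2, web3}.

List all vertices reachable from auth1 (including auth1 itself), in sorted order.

api1, api2, auth1, cache1, cache2, db2, lb2, mq1, mq2, web2, web3

Start at auth1.
Its neighbours: api1, lb2, mq2, web2, web3.
Then their neighbours: api2, cache1, db2, mq1.
Then next layer: cache2.
Every vertex is now reached.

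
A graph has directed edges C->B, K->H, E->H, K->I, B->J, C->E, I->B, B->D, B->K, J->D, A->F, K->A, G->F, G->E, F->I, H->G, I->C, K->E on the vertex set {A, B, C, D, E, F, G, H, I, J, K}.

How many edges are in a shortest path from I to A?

Distance 0: I.
Distance 1: B, C.
Distance 2: D, E, J, K.
Distance 3: A, H — contains A.

3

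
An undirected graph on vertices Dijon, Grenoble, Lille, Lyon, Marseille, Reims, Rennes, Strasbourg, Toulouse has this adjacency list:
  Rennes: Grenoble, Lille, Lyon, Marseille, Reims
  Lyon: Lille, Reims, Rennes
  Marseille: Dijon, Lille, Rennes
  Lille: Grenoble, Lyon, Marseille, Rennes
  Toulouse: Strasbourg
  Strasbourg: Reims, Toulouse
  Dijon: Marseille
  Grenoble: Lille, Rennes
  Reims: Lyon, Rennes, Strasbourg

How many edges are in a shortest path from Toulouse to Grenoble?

Distance 0: Toulouse.
Distance 1: Strasbourg.
Distance 2: Reims.
Distance 3: Lyon, Rennes.
Distance 4: Grenoble, Lille, Marseille — contains Grenoble.

4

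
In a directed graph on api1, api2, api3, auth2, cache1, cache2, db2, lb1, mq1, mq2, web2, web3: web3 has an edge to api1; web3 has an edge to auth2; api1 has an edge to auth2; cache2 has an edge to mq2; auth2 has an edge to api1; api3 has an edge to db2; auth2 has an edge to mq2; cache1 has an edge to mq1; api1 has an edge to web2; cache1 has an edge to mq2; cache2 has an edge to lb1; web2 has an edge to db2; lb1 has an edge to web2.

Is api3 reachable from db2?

db2 has no outgoing edges, so nothing is reachable from it.

No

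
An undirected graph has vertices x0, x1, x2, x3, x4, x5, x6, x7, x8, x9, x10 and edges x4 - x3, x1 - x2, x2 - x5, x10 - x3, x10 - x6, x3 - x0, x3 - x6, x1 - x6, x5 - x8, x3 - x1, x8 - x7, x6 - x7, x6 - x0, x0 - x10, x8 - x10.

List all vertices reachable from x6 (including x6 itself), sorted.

Start at x6.
Its neighbours: x0, x1, x3, x7, x10.
Then their neighbours: x2, x4, x8.
Then next layer: x5.
Nothing further is reachable.

x0, x1, x2, x3, x4, x5, x6, x7, x8, x10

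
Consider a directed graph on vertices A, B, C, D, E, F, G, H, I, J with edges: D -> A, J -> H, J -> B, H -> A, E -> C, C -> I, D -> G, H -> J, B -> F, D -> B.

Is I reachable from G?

G has no outgoing edges, so nothing is reachable from it.

No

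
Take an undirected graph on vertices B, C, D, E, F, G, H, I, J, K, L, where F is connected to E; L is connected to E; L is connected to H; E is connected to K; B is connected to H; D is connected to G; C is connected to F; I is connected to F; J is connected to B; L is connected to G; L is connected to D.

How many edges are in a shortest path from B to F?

Distance 0: B.
Distance 1: H, J.
Distance 2: L.
Distance 3: D, E, G.
Distance 4: F, K — contains F.

4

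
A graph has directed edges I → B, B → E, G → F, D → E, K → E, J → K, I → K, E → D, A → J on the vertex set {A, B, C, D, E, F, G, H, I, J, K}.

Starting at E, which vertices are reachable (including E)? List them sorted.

Start at E.
Its neighbours: D.
Nothing further is reachable.

D, E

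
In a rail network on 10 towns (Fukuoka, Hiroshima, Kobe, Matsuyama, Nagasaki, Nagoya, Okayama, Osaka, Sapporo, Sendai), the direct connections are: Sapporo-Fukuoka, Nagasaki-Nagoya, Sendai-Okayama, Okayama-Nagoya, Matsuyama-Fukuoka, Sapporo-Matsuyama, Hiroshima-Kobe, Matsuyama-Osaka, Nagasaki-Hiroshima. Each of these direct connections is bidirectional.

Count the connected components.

From Fukuoka: component {Fukuoka, Matsuyama, Osaka, Sapporo}.
From Hiroshima: component {Hiroshima, Kobe, Nagasaki, Nagoya, Okayama, Sendai}.
That's 2 components.

2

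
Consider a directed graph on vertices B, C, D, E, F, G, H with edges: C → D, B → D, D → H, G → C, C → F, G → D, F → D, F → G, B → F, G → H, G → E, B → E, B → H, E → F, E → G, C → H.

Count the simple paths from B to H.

B→D→H
B→E→F→D→H
B→E→F→G→C→D→H
B→E→F→G→C→H
B→E→F→G→D→H
B→E→F→G→H
B→E→G→C→D→H
B→E→G→C→F→D→H
... and 9 more.

17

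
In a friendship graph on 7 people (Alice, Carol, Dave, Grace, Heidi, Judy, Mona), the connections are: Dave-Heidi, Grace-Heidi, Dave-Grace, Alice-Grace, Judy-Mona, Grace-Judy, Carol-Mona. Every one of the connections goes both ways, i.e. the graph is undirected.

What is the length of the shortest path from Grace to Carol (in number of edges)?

Distance 0: Grace.
Distance 1: Alice, Dave, Heidi, Judy.
Distance 2: Mona.
Distance 3: Carol — contains Carol.

3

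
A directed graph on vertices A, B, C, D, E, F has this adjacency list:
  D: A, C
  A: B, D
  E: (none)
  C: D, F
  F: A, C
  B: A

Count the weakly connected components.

2

From A: component {A, B, C, D, F}.
From E: component {E}.
That's 2 components.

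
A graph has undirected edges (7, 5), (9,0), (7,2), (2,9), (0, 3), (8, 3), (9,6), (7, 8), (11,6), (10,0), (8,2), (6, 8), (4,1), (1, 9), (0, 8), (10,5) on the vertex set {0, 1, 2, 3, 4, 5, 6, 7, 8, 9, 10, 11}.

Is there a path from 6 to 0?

Explore from 6.
Distance 1: reach 8, 9, 11.
Distance 2: reach 0, 1, 2, 3, 7.
Found 0.

Yes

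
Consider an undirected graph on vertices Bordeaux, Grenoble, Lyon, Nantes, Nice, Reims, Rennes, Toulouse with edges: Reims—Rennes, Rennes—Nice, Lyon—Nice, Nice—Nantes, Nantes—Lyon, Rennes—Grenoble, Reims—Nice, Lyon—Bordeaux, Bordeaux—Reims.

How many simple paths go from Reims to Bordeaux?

Reims–Bordeaux
Reims–Nice–Lyon–Bordeaux
Reims–Nice–Nantes–Lyon–Bordeaux
Reims–Rennes–Nice–Lyon–Bordeaux
Reims–Rennes–Nice–Nantes–Lyon–Bordeaux

5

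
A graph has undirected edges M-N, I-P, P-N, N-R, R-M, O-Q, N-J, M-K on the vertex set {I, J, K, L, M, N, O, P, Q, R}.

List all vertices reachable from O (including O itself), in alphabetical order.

Start at O.
Its neighbours: Q.
Nothing further is reachable.

O, Q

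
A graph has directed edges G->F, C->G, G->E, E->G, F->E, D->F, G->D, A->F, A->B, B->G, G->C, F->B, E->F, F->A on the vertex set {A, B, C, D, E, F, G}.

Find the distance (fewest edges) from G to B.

Distance 0: G.
Distance 1: C, D, E, F.
Distance 2: A, B — contains B.

2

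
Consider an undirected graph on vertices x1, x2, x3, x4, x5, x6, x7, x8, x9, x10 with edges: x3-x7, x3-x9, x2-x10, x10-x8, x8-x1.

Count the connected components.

5

From x1: component {x1, x2, x8, x10}.
From x3: component {x3, x7, x9}.
From x4: component {x4}.
From x5: component {x5}.
From x6: component {x6}.
That's 5 components.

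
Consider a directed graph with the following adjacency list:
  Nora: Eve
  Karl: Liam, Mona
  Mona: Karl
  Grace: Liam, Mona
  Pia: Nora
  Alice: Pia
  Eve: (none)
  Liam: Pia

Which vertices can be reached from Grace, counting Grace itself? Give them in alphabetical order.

Start at Grace.
Its neighbours: Liam, Mona.
Then their neighbours: Karl, Pia.
Then next layer: Nora.
Then next layer: Eve.
Nothing further is reachable.

Eve, Grace, Karl, Liam, Mona, Nora, Pia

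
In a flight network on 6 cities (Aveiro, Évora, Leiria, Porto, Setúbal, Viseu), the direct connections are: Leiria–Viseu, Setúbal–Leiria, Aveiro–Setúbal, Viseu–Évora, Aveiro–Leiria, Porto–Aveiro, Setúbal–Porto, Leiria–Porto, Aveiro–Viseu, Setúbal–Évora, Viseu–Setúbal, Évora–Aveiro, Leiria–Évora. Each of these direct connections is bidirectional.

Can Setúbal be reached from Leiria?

Yes

Explore from Leiria.
Distance 1: reach Aveiro, Évora, Porto, Setúbal, Viseu.
Found Setúbal.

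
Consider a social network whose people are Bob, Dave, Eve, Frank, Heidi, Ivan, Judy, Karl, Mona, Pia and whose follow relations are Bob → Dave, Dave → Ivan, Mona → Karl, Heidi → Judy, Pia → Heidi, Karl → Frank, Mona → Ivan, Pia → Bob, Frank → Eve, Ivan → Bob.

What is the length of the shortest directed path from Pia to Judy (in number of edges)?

Distance 0: Pia.
Distance 1: Bob, Heidi.
Distance 2: Dave, Judy — contains Judy.

2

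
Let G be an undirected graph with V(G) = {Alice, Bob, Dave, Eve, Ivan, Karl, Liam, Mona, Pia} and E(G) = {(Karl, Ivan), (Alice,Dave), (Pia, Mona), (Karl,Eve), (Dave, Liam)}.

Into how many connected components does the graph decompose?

4

From Alice: component {Alice, Dave, Liam}.
From Bob: component {Bob}.
From Eve: component {Eve, Ivan, Karl}.
From Mona: component {Mona, Pia}.
That's 4 components.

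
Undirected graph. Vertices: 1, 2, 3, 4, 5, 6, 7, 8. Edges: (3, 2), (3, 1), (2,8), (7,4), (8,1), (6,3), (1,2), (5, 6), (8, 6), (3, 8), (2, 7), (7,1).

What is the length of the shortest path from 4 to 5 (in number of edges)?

Distance 0: 4.
Distance 1: 7.
Distance 2: 1, 2.
Distance 3: 3, 8.
Distance 4: 6.
Distance 5: 5 — contains 5.

5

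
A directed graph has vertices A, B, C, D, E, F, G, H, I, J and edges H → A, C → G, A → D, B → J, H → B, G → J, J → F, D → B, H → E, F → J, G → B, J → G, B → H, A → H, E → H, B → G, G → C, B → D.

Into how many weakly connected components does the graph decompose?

From A: component {A, B, C, D, E, F, G, H, J}.
From I: component {I}.
That's 2 components.

2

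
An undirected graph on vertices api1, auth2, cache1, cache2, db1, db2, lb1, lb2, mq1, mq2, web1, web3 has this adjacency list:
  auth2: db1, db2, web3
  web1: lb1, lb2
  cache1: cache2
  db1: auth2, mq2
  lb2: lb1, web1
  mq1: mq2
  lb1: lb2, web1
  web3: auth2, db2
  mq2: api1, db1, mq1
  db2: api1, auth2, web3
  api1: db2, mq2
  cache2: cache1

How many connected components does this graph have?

From api1: component {api1, auth2, db1, db2, mq1, mq2, web3}.
From cache1: component {cache1, cache2}.
From lb1: component {lb1, lb2, web1}.
That's 3 components.

3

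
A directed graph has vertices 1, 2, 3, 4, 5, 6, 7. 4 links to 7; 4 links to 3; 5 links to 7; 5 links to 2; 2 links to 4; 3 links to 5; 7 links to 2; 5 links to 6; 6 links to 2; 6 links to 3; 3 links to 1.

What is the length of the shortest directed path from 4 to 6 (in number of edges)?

Distance 0: 4.
Distance 1: 3, 7.
Distance 2: 1, 2, 5.
Distance 3: 6 — contains 6.

3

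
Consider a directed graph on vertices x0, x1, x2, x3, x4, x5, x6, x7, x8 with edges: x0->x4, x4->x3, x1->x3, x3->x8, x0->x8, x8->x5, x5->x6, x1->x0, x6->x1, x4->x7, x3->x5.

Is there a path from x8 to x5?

Explore from x8.
Distance 1: reach x5.
Found x5.

Yes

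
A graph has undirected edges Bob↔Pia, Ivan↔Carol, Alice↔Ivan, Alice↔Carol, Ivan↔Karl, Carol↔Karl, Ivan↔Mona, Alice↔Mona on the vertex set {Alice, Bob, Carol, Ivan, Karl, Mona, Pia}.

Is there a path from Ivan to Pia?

Explore from Ivan.
Distance 1: reach Alice, Carol, Karl, Mona.
The search is exhausted without reaching Pia; it lies in a different component.

No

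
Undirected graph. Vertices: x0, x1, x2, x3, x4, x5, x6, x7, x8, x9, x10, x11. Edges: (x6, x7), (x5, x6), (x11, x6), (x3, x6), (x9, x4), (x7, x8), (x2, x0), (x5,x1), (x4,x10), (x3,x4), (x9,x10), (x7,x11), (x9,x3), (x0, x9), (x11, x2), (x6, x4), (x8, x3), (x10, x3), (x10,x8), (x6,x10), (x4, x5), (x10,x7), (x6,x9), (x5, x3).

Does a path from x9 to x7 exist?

Explore from x9.
Distance 1: reach x0, x3, x4, x6, x10.
Distance 2: reach x2, x5, x7, x8, x11.
Found x7.

Yes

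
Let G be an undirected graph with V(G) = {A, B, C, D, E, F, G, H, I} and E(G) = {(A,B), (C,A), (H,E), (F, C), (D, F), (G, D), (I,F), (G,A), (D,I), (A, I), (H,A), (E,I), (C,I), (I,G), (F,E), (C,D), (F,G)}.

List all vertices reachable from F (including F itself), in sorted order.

Start at F.
Its neighbours: C, D, E, G, I.
Then their neighbours: A, H.
Then next layer: B.
Every vertex is now reached.

A, B, C, D, E, F, G, H, I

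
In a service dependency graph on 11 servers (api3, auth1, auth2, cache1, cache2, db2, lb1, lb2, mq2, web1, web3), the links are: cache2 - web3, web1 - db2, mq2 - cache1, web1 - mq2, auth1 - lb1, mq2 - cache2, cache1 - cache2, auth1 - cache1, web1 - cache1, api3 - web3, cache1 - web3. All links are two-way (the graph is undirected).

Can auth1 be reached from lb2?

lb2 has no edges, so nothing is reachable from it.

No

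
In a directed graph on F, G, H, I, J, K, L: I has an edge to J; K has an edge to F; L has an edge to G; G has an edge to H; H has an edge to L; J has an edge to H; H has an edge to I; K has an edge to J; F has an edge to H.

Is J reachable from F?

Yes

Explore from F.
Distance 1: reach H.
Distance 2: reach I, L.
Distance 3: reach G, J.
Found J.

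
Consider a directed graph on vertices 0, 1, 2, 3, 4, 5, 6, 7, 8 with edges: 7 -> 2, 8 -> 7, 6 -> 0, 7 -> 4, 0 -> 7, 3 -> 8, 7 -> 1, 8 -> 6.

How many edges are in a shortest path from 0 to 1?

2

Distance 0: 0.
Distance 1: 7.
Distance 2: 1, 2, 4 — contains 1.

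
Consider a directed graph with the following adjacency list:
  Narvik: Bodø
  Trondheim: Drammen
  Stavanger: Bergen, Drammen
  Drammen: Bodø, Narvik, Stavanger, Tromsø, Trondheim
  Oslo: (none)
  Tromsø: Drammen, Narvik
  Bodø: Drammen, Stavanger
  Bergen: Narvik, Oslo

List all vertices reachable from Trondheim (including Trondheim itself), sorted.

Start at Trondheim.
Its neighbours: Drammen.
Then their neighbours: Bodø, Narvik, Stavanger, Tromsø.
Then next layer: Bergen.
Then next layer: Oslo.
Every vertex is now reached.

Bergen, Bodø, Drammen, Narvik, Oslo, Stavanger, Tromsø, Trondheim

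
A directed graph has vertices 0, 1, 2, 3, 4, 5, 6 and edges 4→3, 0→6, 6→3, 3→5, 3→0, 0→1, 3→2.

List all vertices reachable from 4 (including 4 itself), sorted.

Start at 4.
Its neighbours: 3.
Then their neighbours: 0, 2, 5.
Then next layer: 1, 6.
Every vertex is now reached.

0, 1, 2, 3, 4, 5, 6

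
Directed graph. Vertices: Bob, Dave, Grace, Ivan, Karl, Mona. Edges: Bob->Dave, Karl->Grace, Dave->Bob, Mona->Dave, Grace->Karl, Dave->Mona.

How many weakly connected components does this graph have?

3

From Bob: component {Bob, Dave, Mona}.
From Grace: component {Grace, Karl}.
From Ivan: component {Ivan}.
That's 3 components.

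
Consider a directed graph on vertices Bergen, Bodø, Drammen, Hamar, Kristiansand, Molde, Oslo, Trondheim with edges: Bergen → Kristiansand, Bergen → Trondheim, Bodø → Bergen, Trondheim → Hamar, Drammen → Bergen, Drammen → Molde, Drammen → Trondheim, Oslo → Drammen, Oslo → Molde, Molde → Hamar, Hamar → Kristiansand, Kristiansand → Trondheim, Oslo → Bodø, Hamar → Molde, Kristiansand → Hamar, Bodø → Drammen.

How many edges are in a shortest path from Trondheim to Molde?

2

Distance 0: Trondheim.
Distance 1: Hamar.
Distance 2: Kristiansand, Molde — contains Molde.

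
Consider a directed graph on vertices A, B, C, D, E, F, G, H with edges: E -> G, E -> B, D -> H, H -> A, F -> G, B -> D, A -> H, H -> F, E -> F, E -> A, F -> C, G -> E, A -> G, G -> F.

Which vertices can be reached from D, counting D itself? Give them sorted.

Start at D.
Its neighbours: H.
Then their neighbours: A, F.
Then next layer: C, G.
Then next layer: E.
Then next layer: B.
Every vertex is now reached.

A, B, C, D, E, F, G, H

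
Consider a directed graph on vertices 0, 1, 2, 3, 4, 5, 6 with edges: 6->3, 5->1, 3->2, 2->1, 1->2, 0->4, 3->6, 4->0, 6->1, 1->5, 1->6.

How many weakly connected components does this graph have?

From 0: component {0, 4}.
From 1: component {1, 2, 3, 5, 6}.
That's 2 components.

2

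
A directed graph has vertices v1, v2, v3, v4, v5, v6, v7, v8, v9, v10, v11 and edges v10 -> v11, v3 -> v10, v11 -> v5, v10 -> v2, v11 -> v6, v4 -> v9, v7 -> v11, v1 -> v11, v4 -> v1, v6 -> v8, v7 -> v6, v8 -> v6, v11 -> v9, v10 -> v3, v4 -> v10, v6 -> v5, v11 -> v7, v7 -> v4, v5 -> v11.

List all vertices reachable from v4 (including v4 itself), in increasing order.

v1, v2, v3, v4, v5, v6, v7, v8, v9, v10, v11

Start at v4.
Its neighbours: v1, v9, v10.
Then their neighbours: v2, v3, v11.
Then next layer: v5, v6, v7.
Then next layer: v8.
Every vertex is now reached.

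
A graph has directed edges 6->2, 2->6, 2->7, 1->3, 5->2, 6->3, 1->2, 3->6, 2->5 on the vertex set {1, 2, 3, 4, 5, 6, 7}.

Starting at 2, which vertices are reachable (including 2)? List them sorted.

2, 3, 5, 6, 7

Start at 2.
Its neighbours: 5, 6, 7.
Then their neighbours: 3.
Nothing further is reachable.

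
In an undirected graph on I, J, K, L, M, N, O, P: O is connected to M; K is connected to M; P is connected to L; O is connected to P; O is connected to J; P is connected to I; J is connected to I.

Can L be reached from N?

No

N has no edges, so nothing is reachable from it.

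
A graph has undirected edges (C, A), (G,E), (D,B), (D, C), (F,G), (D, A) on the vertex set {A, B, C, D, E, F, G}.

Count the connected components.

2

From A: component {A, B, C, D}.
From E: component {E, F, G}.
That's 2 components.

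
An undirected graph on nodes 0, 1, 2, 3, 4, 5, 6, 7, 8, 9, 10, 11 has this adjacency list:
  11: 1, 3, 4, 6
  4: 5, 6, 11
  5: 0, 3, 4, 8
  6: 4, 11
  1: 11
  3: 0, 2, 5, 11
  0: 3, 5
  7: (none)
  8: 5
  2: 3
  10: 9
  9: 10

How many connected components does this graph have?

3

From 0: component {0, 1, 2, 3, 4, 5, 6, 8, 11}.
From 7: component {7}.
From 9: component {9, 10}.
That's 3 components.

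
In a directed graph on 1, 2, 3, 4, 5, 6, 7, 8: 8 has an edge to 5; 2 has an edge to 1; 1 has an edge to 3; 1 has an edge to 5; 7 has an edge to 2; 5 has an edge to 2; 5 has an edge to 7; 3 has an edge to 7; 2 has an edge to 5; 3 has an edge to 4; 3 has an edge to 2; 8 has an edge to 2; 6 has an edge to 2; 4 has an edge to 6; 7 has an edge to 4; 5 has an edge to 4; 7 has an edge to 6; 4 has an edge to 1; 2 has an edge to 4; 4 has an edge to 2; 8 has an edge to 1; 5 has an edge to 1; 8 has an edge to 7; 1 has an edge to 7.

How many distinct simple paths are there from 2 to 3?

2→1→3
2→4→1→3
2→5→1→3
2→5→4→1→3
2→5→7→4→1→3

5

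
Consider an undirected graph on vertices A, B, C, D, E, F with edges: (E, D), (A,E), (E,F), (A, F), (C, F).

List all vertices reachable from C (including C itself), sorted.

Start at C.
Its neighbours: F.
Then their neighbours: A, E.
Then next layer: D.
Nothing further is reachable.

A, C, D, E, F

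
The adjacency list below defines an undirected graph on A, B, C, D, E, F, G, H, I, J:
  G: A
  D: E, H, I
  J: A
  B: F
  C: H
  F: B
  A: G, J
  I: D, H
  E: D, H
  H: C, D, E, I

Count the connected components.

3

From A: component {A, G, J}.
From B: component {B, F}.
From C: component {C, D, E, H, I}.
That's 3 components.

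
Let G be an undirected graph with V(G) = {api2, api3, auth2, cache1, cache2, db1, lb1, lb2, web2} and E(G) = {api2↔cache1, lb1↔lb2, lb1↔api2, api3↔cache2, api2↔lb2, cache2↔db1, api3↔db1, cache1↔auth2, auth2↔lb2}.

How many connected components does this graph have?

3

From api2: component {api2, auth2, cache1, lb1, lb2}.
From api3: component {api3, cache2, db1}.
From web2: component {web2}.
That's 3 components.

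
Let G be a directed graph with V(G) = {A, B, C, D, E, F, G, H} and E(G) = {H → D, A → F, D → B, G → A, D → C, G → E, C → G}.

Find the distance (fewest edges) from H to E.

4

Distance 0: H.
Distance 1: D.
Distance 2: B, C.
Distance 3: G.
Distance 4: A, E — contains E.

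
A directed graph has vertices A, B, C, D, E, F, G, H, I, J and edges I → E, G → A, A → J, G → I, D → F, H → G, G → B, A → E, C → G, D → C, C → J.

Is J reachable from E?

E has no outgoing edges, so nothing is reachable from it.

No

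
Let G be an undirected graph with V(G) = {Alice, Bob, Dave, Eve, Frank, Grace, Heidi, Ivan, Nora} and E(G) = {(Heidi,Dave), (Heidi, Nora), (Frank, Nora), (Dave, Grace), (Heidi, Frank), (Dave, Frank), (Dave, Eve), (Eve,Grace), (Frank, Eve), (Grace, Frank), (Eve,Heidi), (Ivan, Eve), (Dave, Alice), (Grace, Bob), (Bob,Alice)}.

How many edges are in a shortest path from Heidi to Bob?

Distance 0: Heidi.
Distance 1: Dave, Eve, Frank, Nora.
Distance 2: Alice, Grace, Ivan.
Distance 3: Bob — contains Bob.

3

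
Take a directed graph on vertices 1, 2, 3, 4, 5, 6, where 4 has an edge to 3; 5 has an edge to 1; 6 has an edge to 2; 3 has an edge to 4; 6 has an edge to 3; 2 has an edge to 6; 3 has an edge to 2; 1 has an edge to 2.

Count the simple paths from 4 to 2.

1

4→3→2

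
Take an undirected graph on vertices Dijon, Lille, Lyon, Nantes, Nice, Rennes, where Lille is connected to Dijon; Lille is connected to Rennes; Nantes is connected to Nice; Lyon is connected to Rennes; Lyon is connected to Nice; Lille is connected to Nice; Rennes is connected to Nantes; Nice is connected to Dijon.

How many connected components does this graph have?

1

From Dijon: component {Dijon, Lille, Lyon, Nantes, Nice, Rennes}.
That's 1 component.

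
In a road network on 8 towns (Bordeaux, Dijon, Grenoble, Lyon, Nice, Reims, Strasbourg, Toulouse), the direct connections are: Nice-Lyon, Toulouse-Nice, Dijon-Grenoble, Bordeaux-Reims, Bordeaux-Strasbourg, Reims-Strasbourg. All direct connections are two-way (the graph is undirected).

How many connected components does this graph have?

From Bordeaux: component {Bordeaux, Reims, Strasbourg}.
From Dijon: component {Dijon, Grenoble}.
From Lyon: component {Lyon, Nice, Toulouse}.
That's 3 components.

3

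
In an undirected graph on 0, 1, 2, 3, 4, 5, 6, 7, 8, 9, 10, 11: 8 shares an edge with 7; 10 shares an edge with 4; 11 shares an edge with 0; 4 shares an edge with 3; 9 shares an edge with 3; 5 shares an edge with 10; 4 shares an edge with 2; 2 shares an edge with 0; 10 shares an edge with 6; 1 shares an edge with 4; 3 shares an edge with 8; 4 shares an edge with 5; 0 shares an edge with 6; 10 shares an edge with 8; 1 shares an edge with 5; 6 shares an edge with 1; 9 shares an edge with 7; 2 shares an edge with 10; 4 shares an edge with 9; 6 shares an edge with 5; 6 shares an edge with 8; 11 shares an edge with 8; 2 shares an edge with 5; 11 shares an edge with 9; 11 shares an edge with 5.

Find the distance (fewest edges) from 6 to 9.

Distance 0: 6.
Distance 1: 0, 1, 5, 8, 10.
Distance 2: 2, 3, 4, 7, 11.
Distance 3: 9 — contains 9.

3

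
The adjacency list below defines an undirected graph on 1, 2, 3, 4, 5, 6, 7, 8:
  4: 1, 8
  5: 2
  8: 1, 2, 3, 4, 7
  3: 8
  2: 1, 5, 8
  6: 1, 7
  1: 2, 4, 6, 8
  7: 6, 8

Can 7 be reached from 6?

Explore from 6.
Distance 1: reach 1, 7.
Found 7.

Yes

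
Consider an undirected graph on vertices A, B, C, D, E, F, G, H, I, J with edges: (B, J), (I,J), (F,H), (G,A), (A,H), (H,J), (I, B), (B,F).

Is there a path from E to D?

No

E has no edges, so nothing is reachable from it.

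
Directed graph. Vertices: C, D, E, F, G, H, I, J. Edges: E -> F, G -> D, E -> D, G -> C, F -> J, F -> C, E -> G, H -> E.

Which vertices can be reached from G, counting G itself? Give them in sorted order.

C, D, G

Start at G.
Its neighbours: C, D.
Nothing further is reachable.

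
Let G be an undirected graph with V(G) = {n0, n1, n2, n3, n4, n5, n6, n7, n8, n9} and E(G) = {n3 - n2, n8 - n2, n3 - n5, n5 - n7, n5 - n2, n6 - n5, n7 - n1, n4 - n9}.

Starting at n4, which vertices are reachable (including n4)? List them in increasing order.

n4, n9

Start at n4.
Its neighbours: n9.
Nothing further is reachable.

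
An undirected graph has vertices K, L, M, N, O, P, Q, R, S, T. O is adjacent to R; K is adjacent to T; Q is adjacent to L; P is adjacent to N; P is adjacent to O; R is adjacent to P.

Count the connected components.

5

From K: component {K, T}.
From L: component {L, Q}.
From M: component {M}.
From N: component {N, O, P, R}.
From S: component {S}.
That's 5 components.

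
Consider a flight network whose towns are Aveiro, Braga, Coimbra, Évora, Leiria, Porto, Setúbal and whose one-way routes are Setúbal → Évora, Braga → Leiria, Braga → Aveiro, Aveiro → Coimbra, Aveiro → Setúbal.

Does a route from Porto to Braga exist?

Porto has no outgoing edges, so nothing is reachable from it.

No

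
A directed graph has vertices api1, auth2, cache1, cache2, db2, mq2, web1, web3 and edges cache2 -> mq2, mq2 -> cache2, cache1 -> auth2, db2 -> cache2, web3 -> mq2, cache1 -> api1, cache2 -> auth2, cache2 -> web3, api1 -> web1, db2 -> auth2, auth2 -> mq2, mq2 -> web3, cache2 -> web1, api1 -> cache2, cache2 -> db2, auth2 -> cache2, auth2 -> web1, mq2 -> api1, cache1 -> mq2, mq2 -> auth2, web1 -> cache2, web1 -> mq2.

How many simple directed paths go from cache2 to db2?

1

cache2→db2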